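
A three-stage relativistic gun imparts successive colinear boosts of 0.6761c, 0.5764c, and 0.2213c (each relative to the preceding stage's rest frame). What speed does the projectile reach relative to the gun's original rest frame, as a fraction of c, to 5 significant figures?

u ≈ 0.93590c

Compose boost 2: (0.5764 + 0.6761)/(1 + 0.5764×0.6761) = 1.2525/1.389704 = 0.9012710
Compose boost 3: (0.2213 + 0.9012710)/(1 + 0.2213×0.9012710) = 1.122571/1.199451 = 0.93590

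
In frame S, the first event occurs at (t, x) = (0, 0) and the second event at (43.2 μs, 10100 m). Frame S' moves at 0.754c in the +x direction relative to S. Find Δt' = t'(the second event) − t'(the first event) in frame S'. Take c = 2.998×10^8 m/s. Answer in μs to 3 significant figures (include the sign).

γ = 1/√(1 − 0.754²) = 1.5224
Δt' = γ(Δt − vΔx/c²) = 1.5224 × (43.2 μs − 0.754×10100 m / (2.998×10^8 m/s))
= 1.5224 × (17.798 μs) = 27.1 μs

Δt' ≈ 27.1 μs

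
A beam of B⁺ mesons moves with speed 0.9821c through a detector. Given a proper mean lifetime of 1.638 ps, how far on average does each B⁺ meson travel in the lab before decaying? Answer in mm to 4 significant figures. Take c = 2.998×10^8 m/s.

γ = 1/√(1 − 0.9821²) = 5.30898
Dilated lifetime: Δt = γτ₀ = 5.30898 × 1.638 ps = 8.69610 ps
d = vΔt = 0.9821c × 8.69610 ps = 2.94434×10^8 m/s × 8.69610×10^-12 s = 2.560 mm

d ≈ 2.560 mm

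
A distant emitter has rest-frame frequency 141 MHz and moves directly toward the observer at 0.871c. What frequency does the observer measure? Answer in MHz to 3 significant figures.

f_obs ≈ 537 MHz

Relativistic Doppler: f_obs = f_src √((1+β)/(1−β))
= 141 × √(1.8710/0.12900) = 141 × 3.8084 = 537 MHz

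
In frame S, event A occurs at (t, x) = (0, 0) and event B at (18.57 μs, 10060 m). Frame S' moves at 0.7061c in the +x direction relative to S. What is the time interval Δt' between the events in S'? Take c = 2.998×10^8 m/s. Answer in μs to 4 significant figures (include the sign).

γ = 1/√(1 − 0.7061²) = 1.41221
Δt' = γ(Δt − vΔx/c²) = 1.41221 × (18.57 μs − 0.7061×10060 m / (2.998×10^8 m/s))
= 1.41221 × (-5.12368 μs) = -7.236 μs

Δt' ≈ -7.236 μs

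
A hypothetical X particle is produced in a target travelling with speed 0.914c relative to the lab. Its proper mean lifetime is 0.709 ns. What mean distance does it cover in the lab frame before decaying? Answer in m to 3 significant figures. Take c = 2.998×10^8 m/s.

d ≈ 0.479 m

γ = 1/√(1 − 0.914²) = 2.4648
Dilated lifetime: Δt = γτ₀ = 2.4648 × 0.709 ns = 1.7475 ns
d = vΔt = 0.914c × 1.7475 ns = 2.7402×10^8 m/s × 1.7475×10^-9 s = 0.479 m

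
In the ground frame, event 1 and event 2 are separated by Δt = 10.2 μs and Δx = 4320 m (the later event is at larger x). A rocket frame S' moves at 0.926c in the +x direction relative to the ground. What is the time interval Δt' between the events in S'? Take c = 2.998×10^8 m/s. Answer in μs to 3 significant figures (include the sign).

Δt' ≈ -8.33 μs

γ = 1/√(1 − 0.926²) = 2.6488
Δt' = γ(Δt − vΔx/c²) = 2.6488 × (10.2 μs − 0.926×4320 m / (2.998×10^8 m/s))
= 2.6488 × (-3.1433 μs) = -8.33 μs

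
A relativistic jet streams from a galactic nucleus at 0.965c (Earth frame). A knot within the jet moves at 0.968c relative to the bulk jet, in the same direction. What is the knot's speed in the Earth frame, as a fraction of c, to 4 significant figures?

Relativistic velocity addition: u = (u' + v)/(1 + u'v/c²)
= (0.968 + 0.965)/(1 + 0.968×0.965) = 1.933/1.93412 = 0.9994

u ≈ 0.9994c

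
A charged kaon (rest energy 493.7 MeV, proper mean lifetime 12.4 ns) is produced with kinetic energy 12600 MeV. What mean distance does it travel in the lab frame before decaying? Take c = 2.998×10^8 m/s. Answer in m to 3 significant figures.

γ = 1 + K/(m₀c²) = 1 + 12600/493.7 = 26.522
β = √(1 − 1/γ²) = 0.99929
Dilated lifetime: γτ₀ = 26.522 × 12.4 ns = 328.87 ns
d = βc·γτ₀ = 0.99929 × (2.998×10^8 m/s) × 3.2887×10^-7 s = 98.5 m

d ≈ 98.5 m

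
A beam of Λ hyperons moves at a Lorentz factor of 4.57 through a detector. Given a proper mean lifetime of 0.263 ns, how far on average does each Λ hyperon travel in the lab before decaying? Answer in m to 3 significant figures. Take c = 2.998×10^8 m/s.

β = √(1 − 1/γ²) = √(1 − 1/4.57²) = 0.97577
Dilated lifetime: Δt = γτ₀ = 4.57 × 0.263 ns = 1.2019 ns
d = vΔt = 0.97577c × 1.2019 ns = 2.9253×10^8 m/s × 1.2019×10^-9 s = 0.352 m

d ≈ 0.352 m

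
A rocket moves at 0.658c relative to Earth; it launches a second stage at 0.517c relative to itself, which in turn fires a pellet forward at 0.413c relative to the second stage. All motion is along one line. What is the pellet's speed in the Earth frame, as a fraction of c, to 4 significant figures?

Compose boost 2: (0.517 + 0.658)/(1 + 0.517×0.658) = 1.175/1.34019 = 0.876744
Compose boost 3: (0.413 + 0.876744)/(1 + 0.413×0.876744) = 1.28974/1.36210 = 0.9469

u ≈ 0.9469c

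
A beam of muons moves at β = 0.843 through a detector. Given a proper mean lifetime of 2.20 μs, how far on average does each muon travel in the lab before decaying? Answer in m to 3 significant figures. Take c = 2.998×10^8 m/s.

d ≈ 1030 m

γ = 1/√(1 − 0.843²) = 1.8590
Dilated lifetime: Δt = γτ₀ = 1.8590 × 2.20 μs = 4.0899 μs
d = vΔt = 0.843c × 4.0899 μs = 2.5273×10^8 m/s × 4.0899×10^-6 s = 1030 m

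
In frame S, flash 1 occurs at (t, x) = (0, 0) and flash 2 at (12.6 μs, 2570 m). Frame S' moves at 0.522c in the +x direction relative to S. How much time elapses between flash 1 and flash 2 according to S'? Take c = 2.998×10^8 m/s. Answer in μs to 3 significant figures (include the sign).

Δt' ≈ 9.53 μs

γ = 1/√(1 − 0.522²) = 1.1724
Δt' = γ(Δt − vΔx/c²) = 1.1724 × (12.6 μs − 0.522×2570 m / (2.998×10^8 m/s))
= 1.1724 × (8.1252 μs) = 9.53 μs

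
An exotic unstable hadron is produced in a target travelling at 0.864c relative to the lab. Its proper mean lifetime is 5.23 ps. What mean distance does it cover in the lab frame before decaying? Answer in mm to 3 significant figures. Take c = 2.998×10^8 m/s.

γ = 1/√(1 − 0.864²) = 1.9861
Dilated lifetime: Δt = γτ₀ = 1.9861 × 5.23 ps = 10.387 ps
d = vΔt = 0.864c × 10.387 ps = 2.5903×10^8 m/s × 1.0387×10^-11 s = 2.69 mm

d ≈ 2.69 mm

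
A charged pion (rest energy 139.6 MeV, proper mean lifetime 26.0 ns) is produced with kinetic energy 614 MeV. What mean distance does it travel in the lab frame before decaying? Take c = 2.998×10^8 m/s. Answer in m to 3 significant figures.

γ = 1 + K/(m₀c²) = 1 + 614/139.6 = 5.3983
β = √(1 − 1/γ²) = 0.98269
Dilated lifetime: γτ₀ = 5.3983 × 26.0 ns = 140.36 ns
d = βc·γτ₀ = 0.98269 × (2.998×10^8 m/s) × 1.4036×10^-7 s = 41.4 m

d ≈ 41.4 m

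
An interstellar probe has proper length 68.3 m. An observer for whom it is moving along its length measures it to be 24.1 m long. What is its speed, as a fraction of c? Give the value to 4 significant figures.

γ = L₀/L = 68.3/24.1 = 2.83402
β = √(1 − 1/γ²) = 0.9357

β ≈ 0.9357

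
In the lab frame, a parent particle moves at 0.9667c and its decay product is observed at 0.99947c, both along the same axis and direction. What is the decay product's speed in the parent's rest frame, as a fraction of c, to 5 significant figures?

u' ≈ 0.96917c

Inverse velocity addition: u' = (u − v)/(1 − uv/c²)
= (0.99947 − 0.9667)/(1 − 0.99947×0.9667) = 0.032770/0.03381235 = 0.96917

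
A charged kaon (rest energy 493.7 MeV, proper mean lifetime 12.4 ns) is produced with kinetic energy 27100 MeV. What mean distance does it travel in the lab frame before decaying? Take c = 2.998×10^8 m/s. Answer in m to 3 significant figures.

d ≈ 208 m

γ = 1 + K/(m₀c²) = 1 + 27100/493.7 = 55.892
β = √(1 − 1/γ²) = 0.99984
Dilated lifetime: γτ₀ = 55.892 × 12.4 ns = 693.06 ns
d = βc·γτ₀ = 0.99984 × (2.998×10^8 m/s) × 6.9306×10^-7 s = 208 m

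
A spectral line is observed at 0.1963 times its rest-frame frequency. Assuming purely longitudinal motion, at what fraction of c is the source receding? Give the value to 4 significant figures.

f_obs/f_src = √((1−β)/(1+β)) = 0.1963  ⇒  (1−β)/(1+β) = 0.0385337
β = |1 − D²|/(1 + D²) = |1 − 0.0385337|/(1 + 0.0385337) = 0.9258

β ≈ 0.9258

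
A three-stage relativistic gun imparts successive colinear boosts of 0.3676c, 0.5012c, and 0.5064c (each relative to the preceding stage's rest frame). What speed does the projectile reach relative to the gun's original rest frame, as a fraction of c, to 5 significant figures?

Compose boost 2: (0.5012 + 0.3676)/(1 + 0.5012×0.3676) = 0.86880/1.184241 = 0.7336344
Compose boost 3: (0.5064 + 0.7336344)/(1 + 0.5064×0.7336344) = 1.240034/1.371512 = 0.90414

u ≈ 0.90414c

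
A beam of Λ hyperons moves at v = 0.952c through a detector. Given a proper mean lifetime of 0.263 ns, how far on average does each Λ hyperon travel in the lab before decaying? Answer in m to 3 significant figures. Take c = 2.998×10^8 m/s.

γ = 1/√(1 − 0.952²) = 3.2669
Dilated lifetime: Δt = γτ₀ = 3.2669 × 0.263 ns = 0.85920 ns
d = vΔt = 0.952c × 0.85920 ns = 2.8541×10^8 m/s × 8.5920×10^-10 s = 0.245 m

d ≈ 0.245 m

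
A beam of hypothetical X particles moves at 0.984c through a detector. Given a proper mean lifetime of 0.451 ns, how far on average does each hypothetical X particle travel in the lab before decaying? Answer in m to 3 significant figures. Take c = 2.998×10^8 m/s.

γ = 1/√(1 − 0.984²) = 5.6127
Dilated lifetime: Δt = γτ₀ = 5.6127 × 0.451 ns = 2.5313 ns
d = vΔt = 0.984c × 2.5313 ns = 2.9500×10^8 m/s × 2.5313×10^-9 s = 0.747 m

d ≈ 0.747 m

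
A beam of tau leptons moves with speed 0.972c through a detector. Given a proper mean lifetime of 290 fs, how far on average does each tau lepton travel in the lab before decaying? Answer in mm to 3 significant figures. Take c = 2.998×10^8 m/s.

γ = 1/√(1 − 0.972²) = 4.2557
Dilated lifetime: Δt = γτ₀ = 4.2557 × 290 fs = 1234.1 fs
d = vΔt = 0.972c × 1234.1 fs = 2.9141×10^8 m/s × 1.2341×10^-12 s = 0.360 mm

d ≈ 0.360 mm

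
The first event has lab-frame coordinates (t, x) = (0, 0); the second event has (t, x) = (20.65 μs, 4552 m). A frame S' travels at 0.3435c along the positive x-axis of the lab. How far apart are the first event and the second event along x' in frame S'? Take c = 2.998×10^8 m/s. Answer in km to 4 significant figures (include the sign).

Δx' ≈ 2.583 km

γ = 1/√(1 − 0.3435²) = 1.06479
Δx' = γ(Δx − vΔt) = 1.06479 × (4552 m − 0.3435×(2.998×10^8 m/s)×20.65×10^-6 s)
= 1.06479 × (2425.44 m) = 2.583 km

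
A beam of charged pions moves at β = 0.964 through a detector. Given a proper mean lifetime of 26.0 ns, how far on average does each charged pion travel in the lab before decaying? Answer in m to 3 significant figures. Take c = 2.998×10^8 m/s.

d ≈ 28.3 m

γ = 1/√(1 − 0.964²) = 3.7608
Dilated lifetime: Δt = γτ₀ = 3.7608 × 26.0 ns = 97.780 ns
d = vΔt = 0.964c × 97.780 ns = 2.8901×10^8 m/s × 9.7780×10^-8 s = 28.3 m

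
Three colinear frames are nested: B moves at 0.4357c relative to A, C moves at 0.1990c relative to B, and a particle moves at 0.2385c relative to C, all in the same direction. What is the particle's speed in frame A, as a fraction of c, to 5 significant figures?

u ≈ 0.72199c

Compose boost 2: (0.1990 + 0.4357)/(1 + 0.1990×0.4357) = 0.63470/1.086704 = 0.5840595
Compose boost 3: (0.2385 + 0.5840595)/(1 + 0.2385×0.5840595) = 0.8225595/1.139298 = 0.72199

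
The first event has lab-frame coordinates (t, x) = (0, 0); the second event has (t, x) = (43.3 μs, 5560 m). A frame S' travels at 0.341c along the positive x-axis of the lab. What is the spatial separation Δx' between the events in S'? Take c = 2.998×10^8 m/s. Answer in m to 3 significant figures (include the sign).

Δx' ≈ 1210 m

γ = 1/√(1 − 0.341²) = 1.0638
Δx' = γ(Δx − vΔt) = 1.0638 × (5560 m − 0.341×(2.998×10^8 m/s)×43.3×10^-6 s)
= 1.0638 × (1133.4 m) = 1210 m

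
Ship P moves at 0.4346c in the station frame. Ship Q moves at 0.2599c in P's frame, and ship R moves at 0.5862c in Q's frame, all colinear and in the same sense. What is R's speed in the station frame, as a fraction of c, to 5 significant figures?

u ≈ 0.88609c

Compose boost 2: (0.2599 + 0.4346)/(1 + 0.2599×0.4346) = 0.69450/1.112953 = 0.6240158
Compose boost 3: (0.5862 + 0.6240158)/(1 + 0.5862×0.6240158) = 1.210216/1.365798 = 0.88609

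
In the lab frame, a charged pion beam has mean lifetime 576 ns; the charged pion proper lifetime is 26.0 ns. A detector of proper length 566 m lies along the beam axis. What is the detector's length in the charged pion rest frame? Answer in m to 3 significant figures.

Time dilation ⇒ γ = Δt/τ₀ = 576/26.0 = 22.154
Length contraction: L = L₀/γ = 566/22.154 = 25.5 m

L ≈ 25.5 m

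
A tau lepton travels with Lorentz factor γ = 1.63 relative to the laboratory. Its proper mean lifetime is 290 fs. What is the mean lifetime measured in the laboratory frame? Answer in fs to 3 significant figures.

γ = 1.63 (given)
Time dilation: Δt = γτ₀ = 1.63 × 290 fs = 473 fs

Δt ≈ 473 fs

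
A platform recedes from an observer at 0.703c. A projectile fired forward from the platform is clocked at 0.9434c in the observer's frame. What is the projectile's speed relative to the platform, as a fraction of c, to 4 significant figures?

Inverse velocity addition: u' = (u − v)/(1 − uv/c²)
= (0.9434 − 0.703)/(1 − 0.9434×0.703) = 0.2404/0.336790 = 0.7138

u' ≈ 0.7138c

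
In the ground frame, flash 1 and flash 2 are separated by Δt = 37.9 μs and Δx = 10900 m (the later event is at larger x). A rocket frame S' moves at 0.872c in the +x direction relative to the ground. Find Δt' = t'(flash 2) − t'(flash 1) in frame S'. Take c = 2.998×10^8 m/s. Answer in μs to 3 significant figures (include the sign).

γ = 1/√(1 − 0.872²) = 2.0429
Δt' = γ(Δt − vΔx/c²) = 2.0429 × (37.9 μs − 0.872×10900 m / (2.998×10^8 m/s))
= 2.0429 × (6.1962 μs) = 12.7 μs

Δt' ≈ 12.7 μs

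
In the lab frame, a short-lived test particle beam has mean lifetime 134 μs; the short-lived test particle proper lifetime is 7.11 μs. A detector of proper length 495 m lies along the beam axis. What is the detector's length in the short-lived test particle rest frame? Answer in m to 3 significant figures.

Time dilation ⇒ γ = Δt/τ₀ = 134/7.11 = 18.847
Length contraction: L = L₀/γ = 495/18.847 = 26.3 m

L ≈ 26.3 m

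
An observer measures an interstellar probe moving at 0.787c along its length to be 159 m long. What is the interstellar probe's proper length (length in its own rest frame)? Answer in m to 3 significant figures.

γ = 1/√(1 − 0.787²) = 1.6209
L₀ = γL = 1.6209 × 159 = 258 m

L₀ ≈ 258 m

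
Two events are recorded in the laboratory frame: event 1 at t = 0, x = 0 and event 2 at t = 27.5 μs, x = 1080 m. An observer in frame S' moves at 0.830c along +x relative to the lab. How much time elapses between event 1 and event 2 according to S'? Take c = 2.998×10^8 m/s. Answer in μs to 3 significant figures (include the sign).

γ = 1/√(1 − 0.830²) = 1.7929
Δt' = γ(Δt − vΔx/c²) = 1.7929 × (27.5 μs − 0.830×1080 m / (2.998×10^8 m/s))
= 1.7929 × (24.510 μs) = 43.9 μs

Δt' ≈ 43.9 μs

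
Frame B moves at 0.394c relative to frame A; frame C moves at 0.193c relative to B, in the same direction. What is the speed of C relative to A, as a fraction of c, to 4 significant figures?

Compose boost 2: (0.193 + 0.394)/(1 + 0.193×0.394) = 0.5870/1.07604 = 0.5455

u ≈ 0.5455c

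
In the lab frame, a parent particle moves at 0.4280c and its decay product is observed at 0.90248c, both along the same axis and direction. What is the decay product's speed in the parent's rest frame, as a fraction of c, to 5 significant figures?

Inverse velocity addition: u' = (u − v)/(1 − uv/c²)
= (0.90248 − 0.4280)/(1 − 0.90248×0.4280) = 0.47448/0.6137386 = 0.77310

u' ≈ 0.77310c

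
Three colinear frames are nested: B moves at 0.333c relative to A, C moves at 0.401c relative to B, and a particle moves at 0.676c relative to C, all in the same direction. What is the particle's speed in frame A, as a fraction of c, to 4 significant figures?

Compose boost 2: (0.401 + 0.333)/(1 + 0.401×0.333) = 0.7340/1.13353 = 0.647533
Compose boost 3: (0.676 + 0.647533)/(1 + 0.676×0.647533) = 1.32353/1.43773 = 0.9206

u ≈ 0.9206c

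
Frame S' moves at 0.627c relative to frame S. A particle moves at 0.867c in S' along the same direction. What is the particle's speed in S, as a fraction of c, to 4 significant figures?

u ≈ 0.9679c

Relativistic velocity addition: u = (u' + v)/(1 + u'v/c²)
= (0.867 + 0.627)/(1 + 0.867×0.627) = 1.494/1.54361 = 0.9679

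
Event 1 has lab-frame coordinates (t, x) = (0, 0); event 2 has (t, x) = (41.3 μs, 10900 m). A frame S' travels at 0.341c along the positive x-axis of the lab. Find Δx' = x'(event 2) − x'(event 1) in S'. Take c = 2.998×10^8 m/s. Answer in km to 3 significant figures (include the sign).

Δx' ≈ 7.10 km

γ = 1/√(1 − 0.341²) = 1.0638
Δx' = γ(Δx − vΔt) = 1.0638 × (10900 m − 0.341×(2.998×10^8 m/s)×41.3×10^-6 s)
= 1.0638 × (6677.8 m) = 7.10 km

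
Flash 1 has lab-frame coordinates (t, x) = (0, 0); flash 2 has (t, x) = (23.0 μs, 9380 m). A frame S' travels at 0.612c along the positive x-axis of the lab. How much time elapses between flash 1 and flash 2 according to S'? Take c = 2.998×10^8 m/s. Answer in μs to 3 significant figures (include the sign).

γ = 1/√(1 − 0.612²) = 1.2644
Δt' = γ(Δt − vΔx/c²) = 1.2644 × (23.0 μs − 0.612×9380 m / (2.998×10^8 m/s))
= 1.2644 × (3.8520 μs) = 4.87 μs

Δt' ≈ 4.87 μs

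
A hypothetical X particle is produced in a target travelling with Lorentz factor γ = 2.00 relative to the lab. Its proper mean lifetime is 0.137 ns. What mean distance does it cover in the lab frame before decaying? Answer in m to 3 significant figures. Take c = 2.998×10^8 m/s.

d ≈ 0.0711 m

β = √(1 − 1/γ²) = √(1 − 1/2.00²) = 0.86603
Dilated lifetime: Δt = γτ₀ = 2.00 × 0.137 ns = 0.27400 ns
d = vΔt = 0.86603c × 0.27400 ns = 2.5963×10^8 m/s × 2.7400×10^-10 s = 0.0711 m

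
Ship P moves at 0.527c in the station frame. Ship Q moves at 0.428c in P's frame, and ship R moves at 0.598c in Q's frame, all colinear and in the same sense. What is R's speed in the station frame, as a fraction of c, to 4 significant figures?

Compose boost 2: (0.428 + 0.527)/(1 + 0.428×0.527) = 0.9550/1.22556 = 0.779238
Compose boost 3: (0.598 + 0.779238)/(1 + 0.598×0.779238) = 1.37724/1.46598 = 0.9395

u ≈ 0.9395c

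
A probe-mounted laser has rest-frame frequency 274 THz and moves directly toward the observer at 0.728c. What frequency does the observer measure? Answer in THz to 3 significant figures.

Relativistic Doppler: f_obs = f_src √((1+β)/(1−β))
= 274 × √(1.7280/0.27200) = 274 × 2.5205 = 691 THz

f_obs ≈ 691 THz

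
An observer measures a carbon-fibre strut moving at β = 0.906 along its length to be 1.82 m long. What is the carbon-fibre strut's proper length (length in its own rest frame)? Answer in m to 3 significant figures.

L₀ ≈ 4.30 m

γ = 1/√(1 − 0.906²) = 2.3625
L₀ = γL = 2.3625 × 1.82 = 4.30 m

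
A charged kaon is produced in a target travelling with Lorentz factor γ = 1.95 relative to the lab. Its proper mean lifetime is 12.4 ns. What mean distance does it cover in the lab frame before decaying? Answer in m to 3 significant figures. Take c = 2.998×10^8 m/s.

β = √(1 − 1/γ²) = √(1 − 1/1.95²) = 0.85850
Dilated lifetime: Δt = γτ₀ = 1.95 × 12.4 ns = 24.180 ns
d = vΔt = 0.85850c × 24.180 ns = 2.5738×10^8 m/s × 2.4180×10^-8 s = 6.22 m

d ≈ 6.22 m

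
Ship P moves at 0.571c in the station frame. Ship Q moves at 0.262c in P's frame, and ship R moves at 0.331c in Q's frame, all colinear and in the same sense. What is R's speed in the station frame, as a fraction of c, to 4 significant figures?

u ≈ 0.8514c

Compose boost 2: (0.262 + 0.571)/(1 + 0.262×0.571) = 0.8330/1.14960 = 0.724599
Compose boost 3: (0.331 + 0.724599)/(1 + 0.331×0.724599) = 1.05560/1.23984 = 0.8514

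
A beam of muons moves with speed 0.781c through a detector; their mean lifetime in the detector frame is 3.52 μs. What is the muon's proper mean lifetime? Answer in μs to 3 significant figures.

γ = 1/√(1 − 0.781²) = 1.6012
Proper time: τ₀ = Δt/γ = 3.52/1.6012 = 2.20 μs

τ₀ ≈ 2.20 μs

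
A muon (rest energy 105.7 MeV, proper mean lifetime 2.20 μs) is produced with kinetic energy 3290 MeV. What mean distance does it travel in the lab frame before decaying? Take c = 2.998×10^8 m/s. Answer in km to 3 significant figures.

γ = 1 + K/(m₀c²) = 1 + 3290/105.7 = 32.126
β = √(1 − 1/γ²) = 0.99952
Dilated lifetime: γτ₀ = 32.126 × 2.20 μs = 70.677 μs
d = βc·γτ₀ = 0.99952 × (2.998×10^8 m/s) × 7.0677×10^-5 s = 21.2 km

d ≈ 21.2 km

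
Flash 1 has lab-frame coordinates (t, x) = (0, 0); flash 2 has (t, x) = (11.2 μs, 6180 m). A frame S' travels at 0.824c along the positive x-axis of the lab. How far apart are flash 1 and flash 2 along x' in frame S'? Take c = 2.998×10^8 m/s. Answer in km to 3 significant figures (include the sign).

Δx' ≈ 6.02 km

γ = 1/√(1 − 0.824²) = 1.7649
Δx' = γ(Δx − vΔt) = 1.7649 × (6180 m − 0.824×(2.998×10^8 m/s)×11.2×10^-6 s)
= 1.7649 × (3413.2 m) = 6.02 km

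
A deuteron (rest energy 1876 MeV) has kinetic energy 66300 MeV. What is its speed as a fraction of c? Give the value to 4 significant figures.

γ = 1 + K/(m₀c²) = 1 + 66300/1876 = 36.3412
β = √(1 − 1/γ²) = 0.9996

β ≈ 0.9996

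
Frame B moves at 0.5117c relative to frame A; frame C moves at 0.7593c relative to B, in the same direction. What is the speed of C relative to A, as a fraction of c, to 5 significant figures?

u ≈ 0.91535c

Compose boost 2: (0.7593 + 0.5117)/(1 + 0.7593×0.5117) = 1.2710/1.388534 = 0.91535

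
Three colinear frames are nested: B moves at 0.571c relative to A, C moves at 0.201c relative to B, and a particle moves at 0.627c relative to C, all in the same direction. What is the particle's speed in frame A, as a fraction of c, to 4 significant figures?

u ≈ 0.9200c

Compose boost 2: (0.201 + 0.571)/(1 + 0.201×0.571) = 0.7720/1.11477 = 0.692519
Compose boost 3: (0.627 + 0.692519)/(1 + 0.627×0.692519) = 1.31952/1.43421 = 0.9200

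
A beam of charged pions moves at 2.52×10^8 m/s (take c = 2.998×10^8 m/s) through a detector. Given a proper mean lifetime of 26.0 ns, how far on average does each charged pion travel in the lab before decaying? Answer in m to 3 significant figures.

β = v/c = 2.52×10^8 / 2.998×10^8 = 0.84056
γ = 1/√(1 − 0.84056²) = 1.8460
Dilated lifetime: Δt = γτ₀ = 1.8460 × 26.0 ns = 47.995 ns
d = vΔt = 0.84056c × 47.995 ns = 2.5200×10^8 m/s × 4.7995×10^-8 s = 12.1 m

d ≈ 12.1 m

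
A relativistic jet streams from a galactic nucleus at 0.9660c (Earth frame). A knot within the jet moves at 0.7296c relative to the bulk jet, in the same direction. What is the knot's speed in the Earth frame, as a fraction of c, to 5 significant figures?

Relativistic velocity addition: u = (u' + v)/(1 + u'v/c²)
= (0.7296 + 0.9660)/(1 + 0.7296×0.9660) = 1.6956/1.704794 = 0.99461

u ≈ 0.99461c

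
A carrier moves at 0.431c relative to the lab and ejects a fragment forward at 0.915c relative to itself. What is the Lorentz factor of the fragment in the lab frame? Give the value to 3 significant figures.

u_lab = (0.915 + 0.431)/(1 + 0.915×0.431) = 1.346/1.39437 = 0.965314
γ = 1/√(1 − 0.965314²) = 3.83

γ ≈ 3.83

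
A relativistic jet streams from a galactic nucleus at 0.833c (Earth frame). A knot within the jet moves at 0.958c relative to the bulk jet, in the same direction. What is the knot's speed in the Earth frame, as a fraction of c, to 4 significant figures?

u ≈ 0.9961c

Relativistic velocity addition: u = (u' + v)/(1 + u'v/c²)
= (0.958 + 0.833)/(1 + 0.958×0.833) = 1.791/1.79801 = 0.9961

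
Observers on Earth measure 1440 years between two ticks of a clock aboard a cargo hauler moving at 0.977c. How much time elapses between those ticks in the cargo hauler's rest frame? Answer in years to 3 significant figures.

τ₀ ≈ 307 years

γ = 1/√(1 − 0.977²) = 4.6896
Proper time: τ₀ = Δt/γ = 1440/4.6896 = 307 years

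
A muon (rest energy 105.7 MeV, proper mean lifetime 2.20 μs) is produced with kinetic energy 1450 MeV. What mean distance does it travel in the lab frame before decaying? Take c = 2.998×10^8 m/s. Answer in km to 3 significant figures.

γ = 1 + K/(m₀c²) = 1 + 1450/105.7 = 14.718
β = √(1 − 1/γ²) = 0.99769
Dilated lifetime: γτ₀ = 14.718 × 2.20 μs = 32.380 μs
d = βc·γτ₀ = 0.99769 × (2.998×10^8 m/s) × 3.2380×10^-5 s = 9.69 km

d ≈ 9.69 km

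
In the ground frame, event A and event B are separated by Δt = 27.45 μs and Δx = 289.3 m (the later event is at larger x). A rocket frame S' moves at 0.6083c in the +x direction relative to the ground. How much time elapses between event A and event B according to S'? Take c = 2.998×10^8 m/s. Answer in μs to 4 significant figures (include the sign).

Δt' ≈ 33.84 μs

γ = 1/√(1 − 0.6083²) = 1.25991
Δt' = γ(Δt − vΔx/c²) = 1.25991 × (27.45 μs − 0.6083×289.3 m / (2.998×10^8 m/s))
= 1.25991 × (26.8630 μs) = 33.84 μs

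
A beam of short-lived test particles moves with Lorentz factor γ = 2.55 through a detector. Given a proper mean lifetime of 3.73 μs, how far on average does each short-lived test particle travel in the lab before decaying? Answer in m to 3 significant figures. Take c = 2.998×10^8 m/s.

β = √(1 − 1/γ²) = √(1 − 1/2.55²) = 0.91990
Dilated lifetime: Δt = γτ₀ = 2.55 × 3.73 μs = 9.5115 μs
d = vΔt = 0.91990c × 9.5115 μs = 2.7579×10^8 m/s × 9.5115×10^-6 s = 2620 m

d ≈ 2620 m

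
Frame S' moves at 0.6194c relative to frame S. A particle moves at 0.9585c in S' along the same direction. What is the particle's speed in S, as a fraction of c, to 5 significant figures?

u ≈ 0.99009c

Relativistic velocity addition: u = (u' + v)/(1 + u'v/c²)
= (0.9585 + 0.6194)/(1 + 0.9585×0.6194) = 1.5779/1.593695 = 0.99009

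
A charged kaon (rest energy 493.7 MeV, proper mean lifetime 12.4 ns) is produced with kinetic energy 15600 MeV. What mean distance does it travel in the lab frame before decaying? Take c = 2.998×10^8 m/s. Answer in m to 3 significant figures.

γ = 1 + K/(m₀c²) = 1 + 15600/493.7 = 32.598
β = √(1 − 1/γ²) = 0.99953
Dilated lifetime: γτ₀ = 32.598 × 12.4 ns = 404.22 ns
d = βc·γτ₀ = 0.99953 × (2.998×10^8 m/s) × 4.0422×10^-7 s = 121 m

d ≈ 121 m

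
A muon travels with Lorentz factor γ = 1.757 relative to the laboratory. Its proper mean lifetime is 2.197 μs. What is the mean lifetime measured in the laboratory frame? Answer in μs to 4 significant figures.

Δt ≈ 3.860 μs

γ = 1.757 (given)
Time dilation: Δt = γτ₀ = 1.757 × 2.197 μs = 3.860 μs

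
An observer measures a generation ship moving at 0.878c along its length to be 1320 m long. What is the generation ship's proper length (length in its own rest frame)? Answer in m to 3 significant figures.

γ = 1/√(1 − 0.878²) = 2.0892
L₀ = γL = 2.0892 × 1320 = 2760 m

L₀ ≈ 2760 m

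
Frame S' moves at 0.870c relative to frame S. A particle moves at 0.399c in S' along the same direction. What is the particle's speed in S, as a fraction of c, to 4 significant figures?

u ≈ 0.9420c

Relativistic velocity addition: u = (u' + v)/(1 + u'v/c²)
= (0.399 + 0.870)/(1 + 0.399×0.870) = 1.269/1.34713 = 0.9420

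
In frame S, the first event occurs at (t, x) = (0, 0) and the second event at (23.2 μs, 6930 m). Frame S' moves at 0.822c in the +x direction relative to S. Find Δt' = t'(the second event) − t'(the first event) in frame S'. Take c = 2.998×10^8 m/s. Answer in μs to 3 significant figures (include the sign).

Δt' ≈ 7.37 μs

γ = 1/√(1 − 0.822²) = 1.7560
Δt' = γ(Δt − vΔx/c²) = 1.7560 × (23.2 μs − 0.822×6930 m / (2.998×10^8 m/s))
= 1.7560 × (4.1991 μs) = 7.37 μs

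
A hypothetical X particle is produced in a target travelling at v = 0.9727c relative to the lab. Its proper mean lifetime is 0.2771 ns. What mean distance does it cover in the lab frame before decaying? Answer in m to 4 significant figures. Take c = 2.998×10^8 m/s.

d ≈ 0.3482 m

γ = 1/√(1 − 0.9727²) = 4.30912
Dilated lifetime: Δt = γτ₀ = 4.30912 × 0.2771 ns = 1.19406 ns
d = vΔt = 0.9727c × 1.19406 ns = 2.91615×10^8 m/s × 1.19406×10^-9 s = 0.3482 m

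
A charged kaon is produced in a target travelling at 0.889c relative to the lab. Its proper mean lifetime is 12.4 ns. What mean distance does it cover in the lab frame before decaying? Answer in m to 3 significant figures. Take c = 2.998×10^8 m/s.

d ≈ 7.22 m

γ = 1/√(1 − 0.889²) = 2.1838
Dilated lifetime: Δt = γτ₀ = 2.1838 × 12.4 ns = 27.080 ns
d = vΔt = 0.889c × 27.080 ns = 2.6652×10^8 m/s × 2.7080×10^-8 s = 7.22 m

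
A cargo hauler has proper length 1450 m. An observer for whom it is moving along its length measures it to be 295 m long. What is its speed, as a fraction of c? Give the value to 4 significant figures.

γ = L₀/L = 1450/295 = 4.91525
β = √(1 − 1/γ²) = 0.9791

β ≈ 0.9791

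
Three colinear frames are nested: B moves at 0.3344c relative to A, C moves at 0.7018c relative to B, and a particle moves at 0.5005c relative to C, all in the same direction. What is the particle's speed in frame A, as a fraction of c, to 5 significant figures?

Compose boost 2: (0.7018 + 0.3344)/(1 + 0.7018×0.3344) = 1.0362/1.234682 = 0.8392445
Compose boost 3: (0.5005 + 0.8392445)/(1 + 0.5005×0.8392445) = 1.339744/1.420042 = 0.94345

u ≈ 0.94345c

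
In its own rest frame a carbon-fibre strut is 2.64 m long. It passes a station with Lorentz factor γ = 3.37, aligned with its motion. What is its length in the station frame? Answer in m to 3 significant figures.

L ≈ 0.783 m

γ = 3.37 (given)
Length contraction: L = L₀/γ = 2.64/3.37 = 0.783 m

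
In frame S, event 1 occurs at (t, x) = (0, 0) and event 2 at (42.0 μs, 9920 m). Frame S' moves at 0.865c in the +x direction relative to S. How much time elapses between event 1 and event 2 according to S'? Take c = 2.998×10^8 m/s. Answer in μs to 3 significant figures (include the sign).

γ = 1/√(1 − 0.865²) = 1.9929
Δt' = γ(Δt − vΔx/c²) = 1.9929 × (42.0 μs − 0.865×9920 m / (2.998×10^8 m/s))
= 1.9929 × (13.378 μs) = 26.7 μs

Δt' ≈ 26.7 μs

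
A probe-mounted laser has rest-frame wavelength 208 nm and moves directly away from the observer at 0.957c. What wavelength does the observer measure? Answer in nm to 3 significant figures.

λ_obs ≈ 1400 nm

Relativistic Doppler: λ_obs = λ_src √((1+β)/(1−β))
= 208 × √(1.9570/0.043000) = 208 × 6.7462 = 1400 nm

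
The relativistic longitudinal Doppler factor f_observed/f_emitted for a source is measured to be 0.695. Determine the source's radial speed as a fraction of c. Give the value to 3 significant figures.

β ≈ 0.349

f_obs/f_src = √((1−β)/(1+β)) = 0.695  ⇒  (1−β)/(1+β) = 0.48302
β = |1 − D²|/(1 + D²) = |1 − 0.48302|/(1 + 0.48302) = 0.349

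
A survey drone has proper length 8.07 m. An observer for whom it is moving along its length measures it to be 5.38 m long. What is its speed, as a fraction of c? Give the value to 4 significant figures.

β ≈ 0.7454

γ = L₀/L = 8.07/5.38 = 1.50000
β = √(1 − 1/γ²) = 0.7454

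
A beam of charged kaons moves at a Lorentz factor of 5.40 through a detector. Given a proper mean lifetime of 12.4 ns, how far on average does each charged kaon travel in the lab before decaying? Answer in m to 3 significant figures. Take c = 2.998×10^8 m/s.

β = √(1 − 1/γ²) = √(1 − 1/5.40²) = 0.98270
Dilated lifetime: Δt = γτ₀ = 5.40 × 12.4 ns = 66.960 ns
d = vΔt = 0.98270c × 66.960 ns = 2.9461×10^8 m/s × 6.6960×10^-8 s = 19.7 m

d ≈ 19.7 m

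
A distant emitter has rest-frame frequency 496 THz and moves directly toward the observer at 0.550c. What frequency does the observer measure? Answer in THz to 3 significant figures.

Relativistic Doppler: f_obs = f_src √((1+β)/(1−β))
= 496 × √(1.5500/0.45000) = 496 × 1.8559 = 921 THz

f_obs ≈ 921 THz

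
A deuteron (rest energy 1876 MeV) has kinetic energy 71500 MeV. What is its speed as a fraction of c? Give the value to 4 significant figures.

β ≈ 0.9997

γ = 1 + K/(m₀c²) = 1 + 71500/1876 = 39.1130
β = √(1 − 1/γ²) = 0.9997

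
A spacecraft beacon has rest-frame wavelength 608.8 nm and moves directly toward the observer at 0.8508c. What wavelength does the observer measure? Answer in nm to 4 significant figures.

Relativistic Doppler: λ_obs = λ_src √((1−β)/(1+β))
= 608.8 × √(0.149200/1.85080) = 608.8 × 0.283926 = 172.9 nm

λ_obs ≈ 172.9 nm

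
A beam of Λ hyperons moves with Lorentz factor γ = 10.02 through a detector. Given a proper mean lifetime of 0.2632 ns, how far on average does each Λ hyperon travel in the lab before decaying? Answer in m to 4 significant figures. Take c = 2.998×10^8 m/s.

d ≈ 0.7867 m

β = √(1 − 1/γ²) = √(1 − 1/10.02²) = 0.995007
Dilated lifetime: Δt = γτ₀ = 10.02 × 0.2632 ns = 2.63726 ns
d = vΔt = 0.995007c × 2.63726 ns = 2.98303×10^8 m/s × 2.63726×10^-9 s = 0.7867 m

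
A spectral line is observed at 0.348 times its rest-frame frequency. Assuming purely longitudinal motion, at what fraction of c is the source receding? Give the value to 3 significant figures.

f_obs/f_src = √((1−β)/(1+β)) = 0.348  ⇒  (1−β)/(1+β) = 0.12110
β = |1 − D²|/(1 + D²) = |1 − 0.12110|/(1 + 0.12110) = 0.784

β ≈ 0.784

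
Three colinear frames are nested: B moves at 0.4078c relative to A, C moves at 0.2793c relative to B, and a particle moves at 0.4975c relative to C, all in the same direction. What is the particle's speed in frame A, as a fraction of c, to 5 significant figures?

u ≈ 0.85267c

Compose boost 2: (0.2793 + 0.4078)/(1 + 0.2793×0.4078) = 0.68710/1.113899 = 0.6168425
Compose boost 3: (0.4975 + 0.6168425)/(1 + 0.4975×0.6168425) = 1.114343/1.306879 = 0.85267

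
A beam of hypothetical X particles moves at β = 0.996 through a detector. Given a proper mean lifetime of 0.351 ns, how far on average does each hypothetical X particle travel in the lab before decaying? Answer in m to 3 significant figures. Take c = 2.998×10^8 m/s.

d ≈ 1.17 m

γ = 1/√(1 − 0.996²) = 11.192
Dilated lifetime: Δt = γτ₀ = 11.192 × 0.351 ns = 3.9282 ns
d = vΔt = 0.996c × 3.9282 ns = 2.9860×10^8 m/s × 3.9282×10^-9 s = 1.17 m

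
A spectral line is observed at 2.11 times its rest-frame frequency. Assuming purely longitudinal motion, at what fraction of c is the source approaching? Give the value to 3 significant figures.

β ≈ 0.633

f_obs/f_src = √((1+β)/(1−β)) = 2.11  ⇒  (1+β)/(1−β) = 4.4521
β = |1 − D²|/(1 + D²) = |1 − 4.4521|/(1 + 4.4521) = 0.633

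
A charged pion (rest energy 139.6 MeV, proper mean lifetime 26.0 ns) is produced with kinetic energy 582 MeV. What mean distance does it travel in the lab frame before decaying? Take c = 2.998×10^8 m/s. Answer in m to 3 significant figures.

d ≈ 39.5 m

γ = 1 + K/(m₀c²) = 1 + 582/139.6 = 5.1691
β = √(1 − 1/γ²) = 0.98111
Dilated lifetime: γτ₀ = 5.1691 × 26.0 ns = 134.40 ns
d = βc·γτ₀ = 0.98111 × (2.998×10^8 m/s) × 1.3440×10^-7 s = 39.5 m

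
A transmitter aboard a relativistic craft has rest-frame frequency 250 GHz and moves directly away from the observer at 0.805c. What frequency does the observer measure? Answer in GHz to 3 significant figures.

Relativistic Doppler: f_obs = f_src √((1−β)/(1+β))
= 250 × √(0.19500/1.8050) = 250 × 0.32868 = 82.2 GHz

f_obs ≈ 82.2 GHz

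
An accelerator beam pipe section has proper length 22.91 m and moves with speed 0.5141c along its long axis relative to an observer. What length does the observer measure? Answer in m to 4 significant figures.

γ = 1/√(1 − 0.5141²) = 1.16587
Length contraction: L = L₀/γ = 22.91/1.16587 = 19.65 m

L ≈ 19.65 m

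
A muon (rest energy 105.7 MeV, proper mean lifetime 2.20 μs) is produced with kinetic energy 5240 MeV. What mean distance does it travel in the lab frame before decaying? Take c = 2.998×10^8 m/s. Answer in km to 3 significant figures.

d ≈ 33.4 km

γ = 1 + K/(m₀c²) = 1 + 5240/105.7 = 50.574
β = √(1 − 1/γ²) = 0.99980
Dilated lifetime: γτ₀ = 50.574 × 2.20 μs = 111.26 μs
d = βc·γτ₀ = 0.99980 × (2.998×10^8 m/s) × 0.00011126 s = 33.4 km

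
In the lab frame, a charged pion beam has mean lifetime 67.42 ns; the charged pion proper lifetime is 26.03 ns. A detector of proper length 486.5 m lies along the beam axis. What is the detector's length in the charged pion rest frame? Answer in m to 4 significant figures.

Time dilation ⇒ γ = Δt/τ₀ = 67.42/26.03 = 2.59009
Length contraction: L = L₀/γ = 486.5/2.59009 = 187.8 m

L ≈ 187.8 m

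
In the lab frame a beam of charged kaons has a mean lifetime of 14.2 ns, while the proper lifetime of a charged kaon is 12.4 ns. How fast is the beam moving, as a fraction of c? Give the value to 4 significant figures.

γ = Δt/τ₀ = 14.2/12.4 = 1.14516
β = √(1 − 1/γ²) = √(1 − 1/1.14516²) = 0.4873

β ≈ 0.4873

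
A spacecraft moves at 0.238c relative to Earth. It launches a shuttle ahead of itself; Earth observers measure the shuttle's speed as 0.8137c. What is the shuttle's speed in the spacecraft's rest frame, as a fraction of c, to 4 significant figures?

u' ≈ 0.7140c

Inverse velocity addition: u' = (u − v)/(1 − uv/c²)
= (0.8137 − 0.238)/(1 − 0.8137×0.238) = 0.5757/0.806339 = 0.7140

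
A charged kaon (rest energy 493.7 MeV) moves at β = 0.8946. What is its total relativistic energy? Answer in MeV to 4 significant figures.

E ≈ 1105 MeV

γ = 1/√(1 − 0.8946²) = 2.23780
E = γm₀c² = 2.23780 × 493.7 MeV = 1105 MeV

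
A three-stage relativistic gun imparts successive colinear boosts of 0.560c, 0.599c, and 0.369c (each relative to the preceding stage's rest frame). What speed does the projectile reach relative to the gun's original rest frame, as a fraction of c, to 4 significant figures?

u ≈ 0.9369c

Compose boost 2: (0.599 + 0.560)/(1 + 0.599×0.560) = 1.159/1.33544 = 0.867879
Compose boost 3: (0.369 + 0.867879)/(1 + 0.369×0.867879) = 1.23688/1.32025 = 0.9369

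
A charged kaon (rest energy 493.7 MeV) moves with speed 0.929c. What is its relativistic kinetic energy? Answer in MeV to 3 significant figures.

K ≈ 840 MeV

γ = 1/√(1 − 0.929²) = 2.7021
K = (γ − 1)m₀c² = (2.7021 − 1) × 493.7 MeV = 1.7021 × 493.7 MeV = 840 MeV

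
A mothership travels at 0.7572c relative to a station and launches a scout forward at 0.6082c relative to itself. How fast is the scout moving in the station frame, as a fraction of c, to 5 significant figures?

u ≈ 0.93487c

Compose boost 2: (0.6082 + 0.7572)/(1 + 0.6082×0.7572) = 1.3654/1.460529 = 0.93487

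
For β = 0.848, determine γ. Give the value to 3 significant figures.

γ = 1/√(1 − β²) = 1/√(1 − 0.848²) = 1/√(0.28090) = 1.89

γ ≈ 1.89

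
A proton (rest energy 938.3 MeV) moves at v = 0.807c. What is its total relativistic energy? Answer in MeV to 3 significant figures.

E ≈ 1590 MeV

γ = 1/√(1 − 0.807²) = 1.6933
E = γm₀c² = 1.6933 × 938.3 MeV = 1590 MeV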